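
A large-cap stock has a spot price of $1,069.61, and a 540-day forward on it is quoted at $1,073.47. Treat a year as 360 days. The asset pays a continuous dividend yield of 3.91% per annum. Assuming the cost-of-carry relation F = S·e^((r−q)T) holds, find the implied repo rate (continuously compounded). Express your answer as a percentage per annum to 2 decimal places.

From F = S·e^((r−q)T): (r − q) = ln(F/S)/T
ln(1073.47/1069.61) = ln(1.003609) = 0.003603
(r − q) = 0.003603 / (540/360) = 0.002402
r = ln(F/S)/T + q = 0.002402 + 0.0391 = 0.041502
r = 4.15%

4.15%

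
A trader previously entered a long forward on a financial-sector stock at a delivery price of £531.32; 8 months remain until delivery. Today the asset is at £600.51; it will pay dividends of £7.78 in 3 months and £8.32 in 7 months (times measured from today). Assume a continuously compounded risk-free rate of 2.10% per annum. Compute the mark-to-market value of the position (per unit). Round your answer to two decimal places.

PV(remaining dividends) I = 7.78·e^(−0.0210·3/12) + 8.32·e^(−0.0210·7/12) = 15.9580
Current forward F = (S − I)·e^(rT) = (600.51 − 15.9580)·e^(0.0210·8/12) = 584.5520 × 1.014098 = 592.7930
Value (long) = (F − K)·e^(−rT) = (592.7930 − 531.32) × 0.986098 = 60.6184
Value = £60.62

£60.62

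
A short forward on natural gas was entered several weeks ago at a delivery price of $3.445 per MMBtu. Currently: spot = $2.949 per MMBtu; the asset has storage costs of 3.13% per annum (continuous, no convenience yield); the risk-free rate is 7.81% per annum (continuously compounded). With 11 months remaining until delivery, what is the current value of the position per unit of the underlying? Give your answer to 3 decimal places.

$0.172 per MMBtu

Current fair forward for the remaining 11 months: F = S·e^((r + u)·T), (r + u) = 0.0781 + 0.0313 = 0.1094
F = 2.949 · e^(0.1094 × 11/12) = 2.949 × 1.105484 = 3.2601
Value of long forward = (F − K)·e^(−rT) = (3.2601 − 3.445) · e^(−0.0781·11/12)
= -0.1849 × 0.930911 = -0.172
Short position value = −(long value) = $0.172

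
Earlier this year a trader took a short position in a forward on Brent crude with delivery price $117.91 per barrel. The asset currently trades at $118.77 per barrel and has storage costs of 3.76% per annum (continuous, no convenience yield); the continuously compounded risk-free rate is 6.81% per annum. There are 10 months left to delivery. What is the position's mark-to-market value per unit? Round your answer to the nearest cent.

Current fair forward for the remaining 10 months: F = S·e^((r + u)·T), (r + u) = 0.0681 + 0.0376 = 0.1057
F = 118.77 · e^(0.1057 × 10/12) = 118.77 × 1.092079 = 129.7062
Value of long forward = (F − K)·e^(−rT) = (129.7062 − 117.91) · e^(−0.0681·10/12)
= 11.7962 × 0.944830 = 11.15
Short position value = −(long value) = -$11.15

-$11.15 per barrel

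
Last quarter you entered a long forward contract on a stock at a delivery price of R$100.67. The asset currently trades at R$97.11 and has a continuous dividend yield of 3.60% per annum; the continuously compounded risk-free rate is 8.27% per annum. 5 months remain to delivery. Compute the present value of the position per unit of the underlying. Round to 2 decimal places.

Current fair forward for the remaining 5 months: F = S·e^((r − q)·T), (r − q) = 0.0827 − 0.0360 = 0.0467
F = 97.11 · e^(0.0467 × 5/12) = 97.11 × 1.019649 = 99.0181
Value of long forward = (F − K)·e^(−rT) = (99.0181 − 100.67) · e^(−0.0827·5/12)
= -1.6519 × 0.966129 = -1.60

-R$1.60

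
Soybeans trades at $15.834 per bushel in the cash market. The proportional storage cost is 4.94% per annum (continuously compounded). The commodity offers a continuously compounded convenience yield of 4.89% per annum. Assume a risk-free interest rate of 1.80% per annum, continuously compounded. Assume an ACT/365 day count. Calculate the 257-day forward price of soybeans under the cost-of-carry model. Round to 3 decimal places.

$16.042 per bushel

Net carry = r + u − y = 0.0180 + 0.0494 − 0.0489 = 0.0185
F = S·e^((r+u−y)T) = 15.834 · e^(0.0185 × 257/365) = 15.834 · e^0.013026
= 15.834 × 1.013111 = $16.042 per bushel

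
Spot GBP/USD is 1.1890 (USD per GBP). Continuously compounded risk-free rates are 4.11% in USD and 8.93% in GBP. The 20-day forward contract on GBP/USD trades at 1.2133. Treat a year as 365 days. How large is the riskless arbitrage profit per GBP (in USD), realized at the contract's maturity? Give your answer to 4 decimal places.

Fair forward: F* = S·e^(carry·T), with carry = (r_USD − r_GBP) = 0.0411 − 0.0893 = -0.0482
F* = 1.1890 · e^(-0.0482 × 20/365) = 1.1890 · e^-0.002641 = 1.1890 × 0.997362 = 1.1859
Market 1.2133 > fair 1.1859: forward overpriced → cash-and-carry (buy spot, short the forward).
At maturity, profit = |F_mkt − F*| = |1.2133 − 1.1859| = 0.0274 per GBP (in USD)

0.0274 per GBP (in USD)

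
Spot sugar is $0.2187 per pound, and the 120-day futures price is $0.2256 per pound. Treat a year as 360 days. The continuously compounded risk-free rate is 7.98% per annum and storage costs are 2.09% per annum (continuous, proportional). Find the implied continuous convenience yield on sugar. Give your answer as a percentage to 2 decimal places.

0.75%

F = S·e^((r+u−y)T) ⇒ (r+u−y) = ln(F/S)/T
ln(0.2256/0.2187) = 0.031063; /T ⇒ 0.093189
y = r + u − ln(F/S)/T = 0.0798 + 0.0209 − 0.093189 = 0.007511
y = 0.75%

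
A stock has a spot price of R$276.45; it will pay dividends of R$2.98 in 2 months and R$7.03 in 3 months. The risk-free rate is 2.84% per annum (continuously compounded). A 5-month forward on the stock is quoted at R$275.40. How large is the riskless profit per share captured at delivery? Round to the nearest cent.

PV(dividends) I = 2.98·e^(−0.0284·2/12) + 7.03·e^(−0.0284·3/12) = 9.9462
Fair forward F* = (S − I)·e^(rT) = (276.45 − 9.9462)·e^0.011833 = 266.5038 × 1.011903 = 269.6760
Market R$275.40 > fair 269.6760: forward overpriced → cash-and-carry (borrow at r, buy the stock and collect the dividends, short the forward).
Profit at T = |F_mkt − F*| = |275.40 − 269.6760| = R$5.72 per share

R$5.72 per share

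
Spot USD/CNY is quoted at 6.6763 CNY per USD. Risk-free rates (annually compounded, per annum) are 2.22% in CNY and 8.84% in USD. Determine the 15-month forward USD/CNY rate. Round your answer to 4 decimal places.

By covered interest parity, F = S · (1+r_CNY)^T / (1+r_USD)^T
= 6.6763 × 1.027827 / 1.111695 = 6.6763 × 0.924558
F = 6.1726 CNY per USD

6.1726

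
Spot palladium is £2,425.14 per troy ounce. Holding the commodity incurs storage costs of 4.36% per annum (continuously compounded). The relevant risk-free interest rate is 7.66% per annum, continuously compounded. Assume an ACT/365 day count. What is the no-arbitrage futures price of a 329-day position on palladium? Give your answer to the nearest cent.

£2,702.65 per troy ounce

Net carry = r + u − y = 0.0766 + 0.0436 − 0.0000 = 0.1202
F = S·e^((r+u−y)T) = 2425.14 · e^(0.1202 × 329/365) = 2425.14 · e^0.10834466
= 2425.14 × 1.11443178 = £2,702.65 per troy ounce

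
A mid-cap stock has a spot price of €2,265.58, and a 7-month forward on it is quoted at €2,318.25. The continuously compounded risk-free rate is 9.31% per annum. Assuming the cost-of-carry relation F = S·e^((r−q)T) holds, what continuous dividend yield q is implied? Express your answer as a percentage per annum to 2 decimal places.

5.37%

From F = S·e^((r−q)T): (r − q) = ln(F/S)/T
ln(2318.25/2265.58) = ln(1.023248) = 0.022982
(r − q) = 0.022982 / (7/12) = 0.039398
q = r − ln(F/S)/T = 0.0931 − 0.039398 = 0.053702
q = 5.37%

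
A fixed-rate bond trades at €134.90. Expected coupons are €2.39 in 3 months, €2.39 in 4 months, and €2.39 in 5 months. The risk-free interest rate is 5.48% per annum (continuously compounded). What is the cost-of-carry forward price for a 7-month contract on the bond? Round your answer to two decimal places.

€132.01

PV(coupons) I = 2.39·e^(−0.0548·3/12) + 2.39·e^(−0.0548·4/12) + 2.39·e^(−0.0548·5/12)
I = 2.3575 + 2.3467 + 2.3360 = 7.0402
F = (S − I)·e^(rT) = (134.90 − 7.0402) · e^(0.0548·7/12)
= 127.8598 · e^0.031967 = 127.8598 × 1.032483 = €132.01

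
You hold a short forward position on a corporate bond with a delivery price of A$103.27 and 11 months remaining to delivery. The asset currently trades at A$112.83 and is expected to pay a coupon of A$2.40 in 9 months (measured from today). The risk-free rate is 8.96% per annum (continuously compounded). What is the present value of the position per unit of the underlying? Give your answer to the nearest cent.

-A$15.46

PV(remaining coupons) I = 2.40·e^(−0.0896·9/12) = 2.2440
Current forward F = (S − I)·e^(rT) = (112.83 − 2.2440)·e^(0.0896·11/12) = 110.5860 × 1.085601 = 120.0523
Value (long) = (F − K)·e^(−rT) = (120.0523 − 103.27) × 0.921149 = 15.4590
Short position value = −(long value) = -A$15.46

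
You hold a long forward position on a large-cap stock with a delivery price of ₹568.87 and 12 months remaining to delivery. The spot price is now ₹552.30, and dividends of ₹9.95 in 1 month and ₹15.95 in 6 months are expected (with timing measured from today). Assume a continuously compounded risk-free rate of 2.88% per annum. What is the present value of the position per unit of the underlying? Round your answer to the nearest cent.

PV(remaining dividends) I = 9.95·e^(−0.0288·1/12) + 15.95·e^(−0.0288·6/12) = 25.6481
Current forward F = (S − I)·e^(rT) = (552.30 − 25.6481)·e^(0.0288·12/12) = 526.6519 × 1.029219 = 542.0401
Value (long) = (F − K)·e^(−rT) = (542.0401 − 568.87) × 0.971611 = -26.0682
Value = -₹26.07

-₹26.07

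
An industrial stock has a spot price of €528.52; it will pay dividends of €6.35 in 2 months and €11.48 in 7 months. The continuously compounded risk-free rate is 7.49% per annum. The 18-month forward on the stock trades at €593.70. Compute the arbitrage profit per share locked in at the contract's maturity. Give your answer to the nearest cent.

€21.65 per share

PV(dividends) I = 6.35·e^(−0.0749·2/12) + 11.48·e^(−0.0749·7/12) = 17.2604
Fair forward F* = (S − I)·e^(rT) = (528.52 − 17.2604)·e^0.112350 = 511.2596 × 1.118904 = 572.0504
Market €593.70 > fair 572.0504: forward overpriced → cash-and-carry (borrow at r, buy the stock and collect the dividends, short the forward).
Profit at T = |F_mkt − F*| = |593.70 − 572.0504| = €21.65 per share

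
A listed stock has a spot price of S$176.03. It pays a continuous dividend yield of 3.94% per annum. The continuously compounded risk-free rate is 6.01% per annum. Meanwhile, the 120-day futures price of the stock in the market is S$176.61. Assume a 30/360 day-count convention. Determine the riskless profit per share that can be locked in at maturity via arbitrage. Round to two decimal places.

S$0.64 per share

Fair futures: F* = S·e^(carry·T), with carry = (r − q) = 0.0601 − 0.0394 = 0.0207
F* = 176.03 · e^(0.0207 × 120/360) = 176.03 · e^0.006900 = 176.03 × 1.006924 = S$177.2488
Market S$176.61 < fair S$177.2488: forward underpriced → reverse cash-and-carry (short spot, go long the forward).
At maturity, profit = |F_mkt − F*| = |176.61 − 177.2488| = S$0.64 per share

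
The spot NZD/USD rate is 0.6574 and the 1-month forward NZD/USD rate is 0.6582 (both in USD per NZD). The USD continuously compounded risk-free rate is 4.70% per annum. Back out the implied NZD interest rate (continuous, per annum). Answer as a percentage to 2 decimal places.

3.24%

F = S·e^((r_USD − r_NZD)T) ⇒ r_NZD = r_USD − ln(F/S)/T
ln(0.6582/0.6574) = 0.001216; /(1/12) = 0.014592
r_NZD = 0.0470 − 0.014592 = 0.032408
r_NZD = 3.24%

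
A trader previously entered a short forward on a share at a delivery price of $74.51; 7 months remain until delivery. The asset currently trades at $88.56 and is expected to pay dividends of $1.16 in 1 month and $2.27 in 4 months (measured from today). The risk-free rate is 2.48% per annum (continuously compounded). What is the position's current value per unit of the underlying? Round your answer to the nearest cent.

PV(remaining dividends) I = 1.16·e^(−0.0248·1/12) + 2.27·e^(−0.0248·4/12) = 3.4089
Current forward F = (S − I)·e^(rT) = (88.56 − 3.4089)·e^(0.0248·7/12) = 85.1511 × 1.014572 = 86.3919
Value (long) = (F − K)·e^(−rT) = (86.3919 − 74.51) × 0.985637 = 11.7112
Short position value = −(long value) = -$11.71

-$11.71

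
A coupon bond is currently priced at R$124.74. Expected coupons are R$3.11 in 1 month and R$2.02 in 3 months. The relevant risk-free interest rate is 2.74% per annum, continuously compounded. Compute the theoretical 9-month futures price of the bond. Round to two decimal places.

PV(coupons) I = 3.11·e^(−0.0274·1/12) + 2.02·e^(−0.0274·3/12)
I = 3.1029 + 2.0062 = 5.1091
F = (S − I)·e^(rT) = (124.74 − 5.1091) · e^(0.0274·9/12)
= 119.6309 · e^0.020550 = 119.6309 × 1.020763 = R$122.11

R$122.11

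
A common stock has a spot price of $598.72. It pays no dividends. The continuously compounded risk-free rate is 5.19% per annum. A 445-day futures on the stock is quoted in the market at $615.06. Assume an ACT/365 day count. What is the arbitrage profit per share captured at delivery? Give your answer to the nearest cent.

Fair futures: F* = S·e^(carry·T), with carry = r = 0.0519
F* = 598.72 · e^(0.0519 × 445/365) = 598.72 · e^0.063275 = 598.72 × 1.065320 = $637.8284
Market $615.06 < fair $637.8284: forward underpriced → reverse cash-and-carry (short spot, go long the forward).
At maturity, profit = |F_mkt − F*| = |615.06 − 637.8284| = $22.77 per share

$22.77 per share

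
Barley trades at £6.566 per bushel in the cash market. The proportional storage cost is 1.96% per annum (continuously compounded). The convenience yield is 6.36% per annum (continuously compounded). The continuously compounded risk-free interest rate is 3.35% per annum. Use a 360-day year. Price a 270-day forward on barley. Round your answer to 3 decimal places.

£6.514 per bushel

Net carry = r + u − y = 0.0335 + 0.0196 − 0.0636 = -0.0105
F = S·e^((r+u−y)T) = 6.566 · e^(-0.0105 × 270/360) = 6.566 · e^-0.007875
= 6.566 × 0.992156 = £6.514 per bushel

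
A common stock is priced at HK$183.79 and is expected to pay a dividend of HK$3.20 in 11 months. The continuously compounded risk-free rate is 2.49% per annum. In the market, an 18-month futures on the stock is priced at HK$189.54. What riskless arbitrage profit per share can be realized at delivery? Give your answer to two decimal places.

HK$2.00 per share

PV(dividends) I = 3.20·e^(−0.0249·11/12) = 3.1278
Fair futures F* = (S − I)·e^(rT) = (183.79 − 3.1278)·e^0.037350 = 180.6622 × 1.038056 = 187.5375
Market HK$189.54 > fair 187.5375: forward overpriced → cash-and-carry (borrow at r, buy the stock and collect the dividends, short the forward).
Profit at T = |F_mkt − F*| = |189.54 − 187.5375| = HK$2.00 per share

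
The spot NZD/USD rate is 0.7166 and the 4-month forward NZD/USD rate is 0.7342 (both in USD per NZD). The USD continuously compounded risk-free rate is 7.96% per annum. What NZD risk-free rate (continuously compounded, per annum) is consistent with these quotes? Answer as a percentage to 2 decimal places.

F = S·e^((r_USD − r_NZD)T) ⇒ r_NZD = r_USD − ln(F/S)/T
ln(0.7342/0.7166) = 0.024264; /(4/12) = 0.072792
r_NZD = 0.0796 − 0.072792 = 0.006808
r_NZD = 0.68%

0.68%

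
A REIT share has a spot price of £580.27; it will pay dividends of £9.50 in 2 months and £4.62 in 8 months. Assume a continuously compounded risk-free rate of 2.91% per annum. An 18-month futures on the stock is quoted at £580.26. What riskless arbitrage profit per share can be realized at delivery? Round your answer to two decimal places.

£11.29 per share

PV(dividends) I = 9.50·e^(−0.0291·2/12) + 4.62·e^(−0.0291·8/12) = 13.9853
Fair futures F* = (S − I)·e^(rT) = (580.27 − 13.9853)·e^0.043650 = 566.2847 × 1.044617 = 591.5506
Market £580.26 < fair 591.5506: forward underpriced → reverse cash-and-carry (short the stock, invest proceeds at r, pay the dividends, go long the forward).
Profit at T = |F_mkt − F*| = |580.26 − 591.5506| = £11.29 per share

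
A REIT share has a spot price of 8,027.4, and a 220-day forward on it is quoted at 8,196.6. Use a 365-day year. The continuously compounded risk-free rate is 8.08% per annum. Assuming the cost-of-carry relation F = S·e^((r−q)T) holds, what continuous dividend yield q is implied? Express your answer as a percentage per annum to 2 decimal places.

From F = S·e^((r−q)T): (r − q) = ln(F/S)/T
ln(8196.6/8027.4) = ln(1.021078) = 0.020859
(r − q) = 0.020859 / (220/365) = 0.034607
q = r − ln(F/S)/T = 0.0808 − 0.034607 = 0.046193
q = 4.62%

4.62%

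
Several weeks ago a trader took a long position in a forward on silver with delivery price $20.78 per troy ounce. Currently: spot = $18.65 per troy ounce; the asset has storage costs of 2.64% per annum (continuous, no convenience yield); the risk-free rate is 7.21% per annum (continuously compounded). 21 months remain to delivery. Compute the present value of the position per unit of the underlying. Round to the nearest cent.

$1.22 per troy ounce

Current fair forward for the remaining 21 months: F = S·e^((r + u)·T), (r + u) = 0.0721 + 0.0264 = 0.0985
F = 18.65 · e^(0.0985 × 21/12) = 18.65 × 1.188123 = 22.1585
Value of long forward = (F − K)·e^(−rT) = (22.1585 − 20.78) · e^(−0.0721·21/12)
= 1.3785 × 0.881461 = 1.22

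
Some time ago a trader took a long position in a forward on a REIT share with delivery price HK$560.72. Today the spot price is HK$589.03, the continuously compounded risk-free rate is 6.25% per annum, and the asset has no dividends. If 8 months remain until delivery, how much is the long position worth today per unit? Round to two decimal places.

HK$51.19

Current fair forward for the remaining 8 months: F = S·e^(r·T), r = 0.0625
F = 589.03 · e^(0.0625 × 8/12) = 589.03 × 1.042547 = 614.0915
Value of long forward = (F − K)·e^(−rT) = (614.0915 − 560.72) · e^(−0.0625·8/12)
= 53.3715 × 0.959189 = 51.19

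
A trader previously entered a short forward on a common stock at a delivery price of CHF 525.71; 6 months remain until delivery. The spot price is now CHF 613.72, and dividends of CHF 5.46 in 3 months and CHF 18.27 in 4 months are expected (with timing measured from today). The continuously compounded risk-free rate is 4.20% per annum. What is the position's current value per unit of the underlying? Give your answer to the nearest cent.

PV(remaining dividends) I = 5.46·e^(−0.0420·3/12) + 18.27·e^(−0.0420·4/12) = 23.4190
Current forward F = (S − I)·e^(rT) = (613.72 − 23.4190)·e^(0.0420·6/12) = 590.3010 × 1.021222 = 602.8284
Value (long) = (F − K)·e^(−rT) = (602.8284 − 525.71) × 0.979219 = 75.5158
Short position value = −(long value) = -CHF 75.52

-CHF 75.52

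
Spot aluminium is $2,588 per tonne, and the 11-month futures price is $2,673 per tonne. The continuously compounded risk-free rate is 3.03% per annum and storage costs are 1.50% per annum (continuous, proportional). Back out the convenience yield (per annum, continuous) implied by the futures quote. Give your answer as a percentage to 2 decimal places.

1.00%

F = S·e^((r+u−y)T) ⇒ (r+u−y) = ln(F/S)/T
ln(2673/2588) = 0.032316; /T ⇒ 0.035254
y = r + u − ln(F/S)/T = 0.0303 + 0.0150 − 0.035254 = 0.010046
y = 1.00%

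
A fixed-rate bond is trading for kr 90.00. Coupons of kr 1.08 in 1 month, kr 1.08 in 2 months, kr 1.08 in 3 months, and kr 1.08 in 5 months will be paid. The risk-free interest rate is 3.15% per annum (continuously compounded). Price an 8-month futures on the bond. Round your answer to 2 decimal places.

kr 87.53

PV(coupons) I = 1.08·e^(−0.0315·1/12) + 1.08·e^(−0.0315·2/12) + 1.08·e^(−0.0315·3/12) + 1.08·e^(−0.0315·5/12)
I = 1.0772 + 1.0743 + 1.0715 + 1.0659 = 4.2889
F = (S − I)·e^(rT) = (90.00 − 4.2889) · e^(0.0315·8/12)
= 85.7111 · e^0.021000 = 85.7111 × 1.021222 = kr 87.53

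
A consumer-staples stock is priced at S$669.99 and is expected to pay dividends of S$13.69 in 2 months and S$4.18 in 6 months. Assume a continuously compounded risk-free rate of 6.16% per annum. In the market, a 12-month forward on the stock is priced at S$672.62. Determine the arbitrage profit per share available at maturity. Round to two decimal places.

PV(dividends) I = 13.69·e^(−0.0616·2/12) + 4.18·e^(−0.0616·6/12) = 17.6034
Fair forward F* = (S − I)·e^(rT) = (669.99 − 17.6034)·e^0.061600 = 652.3866 × 1.063537 = 693.8373
Market S$672.62 < fair 693.8373: forward underpriced → reverse cash-and-carry (short the stock, invest proceeds at r, pay the dividends, go long the forward).
Profit at T = |F_mkt − F*| = |672.62 − 693.8373| = S$21.22 per share

S$21.22 per share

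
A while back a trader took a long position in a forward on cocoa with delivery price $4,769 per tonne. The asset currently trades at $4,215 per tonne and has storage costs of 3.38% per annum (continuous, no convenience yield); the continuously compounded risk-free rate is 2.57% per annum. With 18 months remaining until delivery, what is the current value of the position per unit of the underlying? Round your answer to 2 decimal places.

-$154.44 per tonne

Current fair forward for the remaining 18 months: F = S·e^((r + u)·T), (r + u) = 0.0257 + 0.0338 = 0.0595
F = 4215 · e^(0.0595 × 18/12) = 4215 × 1.09335396 = 4608.4869
Value of long forward = (F − K)·e^(−rT) = (4608.4869 − 4769) · e^(−0.0257·18/12)
= -160.5131 × 0.96218359 = -154.44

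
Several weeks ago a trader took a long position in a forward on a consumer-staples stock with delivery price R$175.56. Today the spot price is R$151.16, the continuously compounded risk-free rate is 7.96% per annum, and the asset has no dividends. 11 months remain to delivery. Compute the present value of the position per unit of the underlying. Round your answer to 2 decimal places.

-R$12.05

Current fair forward for the remaining 11 months: F = S·e^(r·T), r = 0.0796
F = 151.16 · e^(0.0796 × 11/12) = 151.16 × 1.075695 = 162.6021
Value of long forward = (F − K)·e^(−rT) = (162.6021 − 175.56) · e^(−0.0796·11/12)
= -12.9579 × 0.929632 = -12.05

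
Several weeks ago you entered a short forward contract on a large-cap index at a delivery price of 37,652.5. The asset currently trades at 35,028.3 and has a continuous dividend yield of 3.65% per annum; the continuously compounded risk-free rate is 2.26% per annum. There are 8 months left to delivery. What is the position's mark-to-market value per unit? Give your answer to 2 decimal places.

Current fair forward for the remaining 8 months: F = S·e^((r − q)·T), (r − q) = 0.0226 − 0.0365 = -0.0139
F = 35028.3 · e^(-0.0139 × 8/12) = 35028.3 × 0.99077614 = 34705.2039
Value of long forward = (F − K)·e^(−rT) = (34705.2039 − 37652.5) · e^(−0.0226·8/12)
= -2947.2961 × 0.98504627 = -2903.22
Short position value = −(long value) = 2903.22

2903.22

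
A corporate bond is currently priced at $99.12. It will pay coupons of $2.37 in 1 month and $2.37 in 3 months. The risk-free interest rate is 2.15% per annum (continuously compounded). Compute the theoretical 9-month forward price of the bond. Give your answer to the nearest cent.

PV(coupons) I = 2.37·e^(−0.0215·1/12) + 2.37·e^(−0.0215·3/12)
I = 2.3658 + 2.3573 = 4.7231
F = (S − I)·e^(rT) = (99.12 − 4.7231) · e^(0.0215·9/12)
= 94.3969 · e^0.016125 = 94.3969 × 1.016256 = $95.93

$95.93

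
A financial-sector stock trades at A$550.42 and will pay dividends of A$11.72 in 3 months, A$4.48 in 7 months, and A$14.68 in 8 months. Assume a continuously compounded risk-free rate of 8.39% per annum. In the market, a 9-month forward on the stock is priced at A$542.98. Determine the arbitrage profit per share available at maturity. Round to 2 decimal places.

PV(dividends) I = 11.72·e^(−0.0839·3/12) + 4.48·e^(−0.0839·7/12) + 14.68·e^(−0.0839·8/12) = 29.6242
Fair forward F* = (S − I)·e^(rT) = (550.42 − 29.6242)·e^0.062925 = 520.7958 × 1.064947 = 554.6199
Market A$542.98 < fair 554.6199: forward underpriced → reverse cash-and-carry (short the stock, invest proceeds at r, pay the dividends, go long the forward).
Profit at T = |F_mkt − F*| = |542.98 − 554.6199| = A$11.64 per share

A$11.64 per share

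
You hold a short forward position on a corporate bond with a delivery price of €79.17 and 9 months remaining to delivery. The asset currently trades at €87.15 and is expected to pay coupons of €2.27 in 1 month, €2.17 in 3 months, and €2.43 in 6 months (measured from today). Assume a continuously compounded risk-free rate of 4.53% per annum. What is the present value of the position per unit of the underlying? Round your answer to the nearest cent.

-€3.84

PV(remaining coupons) I = 2.27·e^(−0.0453·1/12) + 2.17·e^(−0.0453·3/12) + 2.43·e^(−0.0453·6/12) = 6.7826
Current forward F = (S − I)·e^(rT) = (87.15 − 6.7826)·e^(0.0453·9/12) = 80.3674 × 1.034559 = 83.1448
Value (long) = (F − K)·e^(−rT) = (83.1448 − 79.17) × 0.966596 = 3.8420
Short position value = −(long value) = -€3.84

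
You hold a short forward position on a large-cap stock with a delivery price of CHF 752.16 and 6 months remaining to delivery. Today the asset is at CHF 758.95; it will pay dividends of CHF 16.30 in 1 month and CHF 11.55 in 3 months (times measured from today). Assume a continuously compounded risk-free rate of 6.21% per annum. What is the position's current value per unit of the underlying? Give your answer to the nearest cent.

PV(remaining dividends) I = 16.30·e^(−0.0621·1/12) + 11.55·e^(−0.0621·3/12) = 27.5879
Current forward F = (S − I)·e^(rT) = (758.95 − 27.5879)·e^(0.0621·6/12) = 731.3621 × 1.031537 = 754.4271
Value (long) = (F − K)·e^(−rT) = (754.4271 − 752.16) × 0.969427 = 2.1978
Short position value = −(long value) = -CHF 2.20

-CHF 2.20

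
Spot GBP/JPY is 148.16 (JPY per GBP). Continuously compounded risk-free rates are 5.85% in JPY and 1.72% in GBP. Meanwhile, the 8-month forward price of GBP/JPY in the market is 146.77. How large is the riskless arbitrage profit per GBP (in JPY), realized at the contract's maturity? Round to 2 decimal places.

5.53 per GBP (in JPY)

Fair forward: F* = S·e^(carry·T), with carry = (r_JPY − r_GBP) = 0.0585 − 0.0172 = 0.0413
F* = 148.16 · e^(0.0413 × 8/12) = 148.16 · e^0.027533 = 148.16 × 1.027916 = 152.2960
Market 146.77 < fair 152.2960: forward underpriced → reverse cash-and-carry (short spot, go long the forward).
At maturity, profit = |F_mkt − F*| = |146.77 − 152.2960| = 5.53 per GBP (in JPY)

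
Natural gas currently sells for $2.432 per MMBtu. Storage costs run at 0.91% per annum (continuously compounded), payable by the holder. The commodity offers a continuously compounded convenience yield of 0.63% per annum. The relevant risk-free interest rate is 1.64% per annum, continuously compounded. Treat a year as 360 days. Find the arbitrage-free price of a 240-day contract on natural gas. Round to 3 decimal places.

$2.463 per MMBtu

Net carry = r + u − y = 0.0164 + 0.0091 − 0.0063 = 0.0192
F = S·e^((r+u−y)T) = 2.432 · e^(0.0192 × 240/360) = 2.432 · e^0.012800
= 2.432 × 1.012882 = $2.463 per MMBtu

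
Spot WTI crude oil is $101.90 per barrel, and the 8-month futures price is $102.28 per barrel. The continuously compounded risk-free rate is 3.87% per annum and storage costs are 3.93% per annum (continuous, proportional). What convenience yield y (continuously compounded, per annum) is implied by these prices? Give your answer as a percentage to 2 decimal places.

F = S·e^((r+u−y)T) ⇒ (r+u−y) = ln(F/S)/T
ln(102.28/101.90) = 0.003722; /T ⇒ 0.005583
y = r + u − ln(F/S)/T = 0.0387 + 0.0393 − 0.005583 = 0.072417
y = 7.24%

7.24%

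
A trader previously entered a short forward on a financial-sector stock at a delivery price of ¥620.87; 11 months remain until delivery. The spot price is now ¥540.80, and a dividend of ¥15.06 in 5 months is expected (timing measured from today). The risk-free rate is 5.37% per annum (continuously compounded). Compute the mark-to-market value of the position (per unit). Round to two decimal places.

¥64.97

PV(remaining dividends) I = 15.06·e^(−0.0537·5/12) = 14.7268
Current forward F = (S − I)·e^(rT) = (540.80 − 14.7268)·e^(0.0537·11/12) = 526.0732 × 1.050457 = 552.6173
Value (long) = (F − K)·e^(−rT) = (552.6173 − 620.87) × 0.951967 = -64.9743
Short position value = −(long value) = ¥64.97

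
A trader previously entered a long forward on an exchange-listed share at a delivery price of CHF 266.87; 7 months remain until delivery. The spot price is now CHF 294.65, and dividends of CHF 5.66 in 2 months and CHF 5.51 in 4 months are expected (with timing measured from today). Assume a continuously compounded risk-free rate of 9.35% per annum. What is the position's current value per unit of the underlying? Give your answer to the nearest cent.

PV(remaining dividends) I = 5.66·e^(−0.0935·2/12) + 5.51·e^(−0.0935·4/12) = 10.9134
Current forward F = (S − I)·e^(rT) = (294.65 − 10.9134)·e^(0.0935·7/12) = 283.7366 × 1.056056 = 299.6417
Value (long) = (F − K)·e^(−rT) = (299.6417 − 266.87) × 0.946919 = 31.0321
Value = CHF 31.03

CHF 31.03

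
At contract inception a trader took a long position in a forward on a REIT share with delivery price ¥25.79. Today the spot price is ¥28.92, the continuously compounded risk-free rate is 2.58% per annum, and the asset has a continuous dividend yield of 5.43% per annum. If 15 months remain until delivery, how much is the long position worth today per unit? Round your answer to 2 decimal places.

Current fair forward for the remaining 15 months: F = S·e^((r − q)·T), (r − q) = 0.0258 − 0.0543 = -0.0285
F = 28.92 · e^(-0.0285 × 15/12) = 28.92 × 0.965002 = 27.9079
Value of long forward = (F − K)·e^(−rT) = (27.9079 − 25.79) · e^(−0.0258·15/12)
= 2.1179 × 0.968264 = 2.05

¥2.05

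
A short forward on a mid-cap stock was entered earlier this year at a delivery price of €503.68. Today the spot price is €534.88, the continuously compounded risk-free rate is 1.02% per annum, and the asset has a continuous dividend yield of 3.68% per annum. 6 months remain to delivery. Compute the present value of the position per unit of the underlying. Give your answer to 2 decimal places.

-€24.01

Current fair forward for the remaining 6 months: F = S·e^((r − q)·T), (r − q) = 0.0102 − 0.0368 = -0.0266
F = 534.88 · e^(-0.0266 × 6/12) = 534.88 × 0.986788 = 527.8132
Value of long forward = (F − K)·e^(−rT) = (527.8132 − 503.68) · e^(−0.0102·6/12)
= 24.1332 × 0.994913 = 24.01
Short position value = −(long value) = -€24.01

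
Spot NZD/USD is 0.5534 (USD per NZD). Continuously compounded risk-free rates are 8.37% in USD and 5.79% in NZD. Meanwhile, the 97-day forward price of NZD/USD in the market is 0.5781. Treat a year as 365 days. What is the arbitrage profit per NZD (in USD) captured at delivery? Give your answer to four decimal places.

0.0209 per NZD (in USD)

Fair forward: F* = S·e^(carry·T), with carry = (r_USD − r_NZD) = 0.0837 − 0.0579 = 0.0258
F* = 0.5534 · e^(0.0258 × 97/365) = 0.5534 · e^0.006856 = 0.5534 × 1.006880 = 0.5572
Market 0.5781 > fair 0.5572: forward overpriced → cash-and-carry (buy spot, short the forward).
At maturity, profit = |F_mkt − F*| = |0.5781 − 0.5572| = 0.0209 per NZD (in USD)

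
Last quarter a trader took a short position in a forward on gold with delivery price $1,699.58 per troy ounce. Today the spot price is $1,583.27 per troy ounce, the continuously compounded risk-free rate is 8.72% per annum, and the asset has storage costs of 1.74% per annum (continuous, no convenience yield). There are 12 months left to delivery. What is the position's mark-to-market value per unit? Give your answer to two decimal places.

Current fair forward for the remaining 12 months: F = S·e^((r + u)·T), (r + u) = 0.0872 + 0.0174 = 0.1046
F = 1583.27 · e^(0.1046 × 12/12) = 1583.27 × 1.11026641 = 1757.8515
Value of long forward = (F − K)·e^(−rT) = (1757.8515 − 1699.58) · e^(−0.0872·12/12)
= 58.2715 × 0.91649378 = 53.41
Short position value = −(long value) = -$53.41

-$53.41 per troy ounce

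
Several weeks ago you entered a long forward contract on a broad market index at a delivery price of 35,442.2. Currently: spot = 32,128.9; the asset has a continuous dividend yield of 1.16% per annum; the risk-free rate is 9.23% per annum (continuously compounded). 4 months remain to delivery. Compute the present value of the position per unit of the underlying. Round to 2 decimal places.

-2363.46

Current fair forward for the remaining 4 months: F = S·e^((r − q)·T), (r − q) = 0.0923 − 0.0116 = 0.0807
F = 32128.9 · e^(0.0807 × 4/12) = 32128.9 × 1.02726507 = 33004.8967
Value of long forward = (F − K)·e^(−rT) = (33004.8967 − 35442.2) · e^(−0.0923·4/12)
= -2437.3033 × 0.96970181 = -2363.46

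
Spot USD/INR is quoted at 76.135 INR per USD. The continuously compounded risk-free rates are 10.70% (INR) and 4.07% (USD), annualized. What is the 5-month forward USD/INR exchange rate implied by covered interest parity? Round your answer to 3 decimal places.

F = S·e^((r_INR − r_USD)T) = 76.135 · e^((0.1070 − 0.0407) × 5/12)
= 76.135 · e^0.027625 = 76.135 × 1.028010
F = 78.268 INR per USD

78.268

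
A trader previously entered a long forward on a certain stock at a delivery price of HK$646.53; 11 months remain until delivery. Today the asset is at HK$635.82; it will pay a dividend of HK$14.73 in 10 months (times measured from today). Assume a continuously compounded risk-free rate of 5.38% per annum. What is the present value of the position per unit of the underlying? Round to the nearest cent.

HK$6.32

PV(remaining dividends) I = 14.73·e^(−0.0538·10/12) = 14.0842
Current forward F = (S − I)·e^(rT) = (635.82 − 14.0842)·e^(0.0538·11/12) = 621.7358 × 1.050553 = 653.1664
Value (long) = (F − K)·e^(−rT) = (653.1664 − 646.53) × 0.951880 = 6.3171
Value = HK$6.32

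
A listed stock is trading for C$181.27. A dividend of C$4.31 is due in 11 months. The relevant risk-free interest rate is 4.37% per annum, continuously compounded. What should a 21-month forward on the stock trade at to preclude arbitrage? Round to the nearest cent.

PV(dividends) I = 4.31·e^(−0.0437·11/12)
I = 4.1408
F = (S − I)·e^(rT) = (181.27 − 4.1408) · e^(0.0437·21/12)
= 177.1292 · e^0.076475 = 177.1292 × 1.079475 = C$191.21

C$191.21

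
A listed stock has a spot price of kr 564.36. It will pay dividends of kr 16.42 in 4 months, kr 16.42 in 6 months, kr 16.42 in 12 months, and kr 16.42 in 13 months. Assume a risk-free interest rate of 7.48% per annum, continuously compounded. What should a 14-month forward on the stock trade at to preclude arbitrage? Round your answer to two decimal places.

PV(dividends) I = 16.42·e^(−0.0748·4/12) + 16.42·e^(−0.0748·6/12) + 16.42·e^(−0.0748·12/12) + 16.42·e^(−0.0748·13/12)
I = 16.0157 + 15.8172 + 15.2366 + 15.1419 = 62.2114
F = (S − I)·e^(rT) = (564.36 − 62.2114) · e^(0.0748·14/12)
= 502.1486 · e^0.087267 = 502.1486 × 1.091188 = kr 547.94

kr 547.94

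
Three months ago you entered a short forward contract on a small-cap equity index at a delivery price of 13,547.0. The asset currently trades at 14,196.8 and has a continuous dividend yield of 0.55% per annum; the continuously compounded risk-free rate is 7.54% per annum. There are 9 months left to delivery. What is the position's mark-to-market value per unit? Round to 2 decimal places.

Current fair forward for the remaining 9 months: F = S·e^((r − q)·T), (r − q) = 0.0754 − 0.0055 = 0.0699
F = 14196.8 · e^(0.0699 × 9/12) = 14196.8 × 1.05382352 = 14960.9217
Value of long forward = (F − K)·e^(−rT) = (14960.9217 − 13547.0) · e^(−0.0754·9/12)
= 1413.9217 × 0.94501923 = 1336.18
Short position value = −(long value) = -1336.18

-1336.18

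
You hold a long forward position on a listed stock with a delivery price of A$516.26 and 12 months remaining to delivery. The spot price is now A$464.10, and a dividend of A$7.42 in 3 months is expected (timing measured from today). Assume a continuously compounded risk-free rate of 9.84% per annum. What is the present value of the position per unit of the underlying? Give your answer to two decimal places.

-A$11.02

PV(remaining dividends) I = 7.42·e^(−0.0984·3/12) = 7.2397
Current forward F = (S − I)·e^(rT) = (464.10 − 7.2397)·e^(0.0984·12/12) = 456.8603 × 1.103404 = 504.1015
Value (long) = (F − K)·e^(−rT) = (504.1015 − 516.26) × 0.906286 = -11.0191
Value = -A$11.02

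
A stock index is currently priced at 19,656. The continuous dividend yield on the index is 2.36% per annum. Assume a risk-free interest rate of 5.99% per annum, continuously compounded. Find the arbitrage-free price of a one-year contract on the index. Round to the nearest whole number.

F = S·e^((r − q)T) = 19656 · e^((0.0599 − 0.0236) × 12/12)
= 19656 · e^0.036300 = 19656 × 1.036967
F = 20,383

20,383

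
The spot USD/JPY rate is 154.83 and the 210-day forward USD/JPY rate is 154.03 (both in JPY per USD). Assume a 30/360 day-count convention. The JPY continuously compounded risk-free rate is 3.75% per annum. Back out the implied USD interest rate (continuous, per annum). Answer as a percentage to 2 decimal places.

4.64%

F = S·e^((r_JPY − r_USD)T) ⇒ r_USD = r_JPY − ln(F/S)/T
ln(154.03/154.83) = -0.005180; /(210/360) = -0.008880
r_USD = 0.0375 + 0.008880 = 0.046380
r_USD = 4.64%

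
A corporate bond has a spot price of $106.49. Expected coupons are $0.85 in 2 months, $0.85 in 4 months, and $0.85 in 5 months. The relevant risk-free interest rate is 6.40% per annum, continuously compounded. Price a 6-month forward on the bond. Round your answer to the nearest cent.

PV(coupons) I = 0.85·e^(−0.0640·2/12) + 0.85·e^(−0.0640·4/12) + 0.85·e^(−0.0640·5/12)
I = 0.8410 + 0.8321 + 0.8276 = 2.5007
F = (S − I)·e^(rT) = (106.49 − 2.5007) · e^(0.0640·6/12)
= 103.9893 · e^0.032000 = 103.9893 × 1.032518 = $107.37

$107.37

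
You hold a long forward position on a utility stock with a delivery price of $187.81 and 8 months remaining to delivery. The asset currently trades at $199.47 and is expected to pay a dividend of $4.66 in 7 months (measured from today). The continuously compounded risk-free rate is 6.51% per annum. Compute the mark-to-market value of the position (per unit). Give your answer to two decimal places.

$15.15

PV(remaining dividends) I = 4.66·e^(−0.0651·7/12) = 4.4864
Current forward F = (S − I)·e^(rT) = (199.47 − 4.4864)·e^(0.0651·8/12) = 194.9836 × 1.044356 = 203.6323
Value (long) = (F − K)·e^(−rT) = (203.6323 − 187.81) × 0.957528 = 15.1503
Value = $15.15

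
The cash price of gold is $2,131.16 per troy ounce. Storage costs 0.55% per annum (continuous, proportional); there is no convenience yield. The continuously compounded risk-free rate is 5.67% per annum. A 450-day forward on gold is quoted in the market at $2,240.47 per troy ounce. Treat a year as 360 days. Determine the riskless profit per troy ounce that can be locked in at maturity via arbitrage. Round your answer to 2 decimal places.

Fair forward: F* = S·e^(carry·T), with carry = (r + u) = 0.0567 + 0.0055 = 0.0622
F* = 2131.16 · e^(0.0622 × 450/360) = 2131.16 · e^0.07775000 = 2131.16 × 1.08085241 = $2303.4694
Market $2240.47 < fair $2303.4694: forward underpriced → reverse cash-and-carry (short spot, go long the forward).
At maturity, profit = |F_mkt − F*| = |2240.47 − 2303.4694| = $63.00 per troy ounce

$63.00 per troy ounce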